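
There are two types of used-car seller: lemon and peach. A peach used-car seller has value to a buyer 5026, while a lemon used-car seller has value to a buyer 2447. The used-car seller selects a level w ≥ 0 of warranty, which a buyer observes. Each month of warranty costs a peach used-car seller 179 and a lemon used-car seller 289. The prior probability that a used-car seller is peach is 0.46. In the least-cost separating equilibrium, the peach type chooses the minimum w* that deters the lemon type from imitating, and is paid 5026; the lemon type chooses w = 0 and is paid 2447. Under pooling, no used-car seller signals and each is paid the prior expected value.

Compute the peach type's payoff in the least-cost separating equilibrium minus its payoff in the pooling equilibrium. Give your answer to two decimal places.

-204.71

Least-cost separating signal: w* solves 2447 = 5026 − 289·w*, so w* = (5026 − 2447)/289 ≈ 8.9239.
Peach type's separating payoff: 5026 − 179 × w* = 5026 − 179 × (5026 − 2447)/289 = 5026 − 461641/289 ≈ 3428.6263.
Pooling payoff: 0.46 × 5026 + 0.54 × 2447 = 3633.34.
Difference: 3428.6263 − 3633.34 = -204.7137, i.e. -204.71 to two decimal places.
The peach type would prefer the pooling outcome.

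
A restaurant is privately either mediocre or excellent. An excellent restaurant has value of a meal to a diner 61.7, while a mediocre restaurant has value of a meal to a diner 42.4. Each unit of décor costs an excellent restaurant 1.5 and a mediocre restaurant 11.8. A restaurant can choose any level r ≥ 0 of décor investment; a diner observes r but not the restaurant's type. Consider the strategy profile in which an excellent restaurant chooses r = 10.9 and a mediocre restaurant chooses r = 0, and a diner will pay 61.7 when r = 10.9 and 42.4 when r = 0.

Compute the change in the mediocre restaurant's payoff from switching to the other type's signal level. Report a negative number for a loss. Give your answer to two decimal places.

-109.32

Playing r = 0 the mediocre restaurant receives 42.4.
Deviating to r = 10.9 brings payment 61.7 at cost 11.8 × 10.9 = 128.62, netting -66.92.
Gain from deviating: -66.92 − 42.4 = -109.32.
The gain is negative, so the mediocre type's incentive-compatibility constraint is satisfied.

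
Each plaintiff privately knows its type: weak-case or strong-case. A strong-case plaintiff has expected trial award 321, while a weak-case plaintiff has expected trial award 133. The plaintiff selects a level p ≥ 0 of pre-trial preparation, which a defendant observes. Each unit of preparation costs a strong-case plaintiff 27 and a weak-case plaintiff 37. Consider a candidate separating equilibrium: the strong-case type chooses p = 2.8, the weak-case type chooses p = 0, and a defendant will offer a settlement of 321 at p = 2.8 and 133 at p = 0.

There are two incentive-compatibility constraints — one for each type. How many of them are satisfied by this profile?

1

Weak-case type: stay at 0 → 133; mimic → 321 − 37 × 2.8 = 217.4. IC fails (133 < 217.4).
Strong-case type: signal → 321 − 27 × 2.8 = 245.4; deviate to 0 → 133. IC holds (245.4 ≥ 133).
1 of 2 constraints hold, so this profile is not an equilibrium.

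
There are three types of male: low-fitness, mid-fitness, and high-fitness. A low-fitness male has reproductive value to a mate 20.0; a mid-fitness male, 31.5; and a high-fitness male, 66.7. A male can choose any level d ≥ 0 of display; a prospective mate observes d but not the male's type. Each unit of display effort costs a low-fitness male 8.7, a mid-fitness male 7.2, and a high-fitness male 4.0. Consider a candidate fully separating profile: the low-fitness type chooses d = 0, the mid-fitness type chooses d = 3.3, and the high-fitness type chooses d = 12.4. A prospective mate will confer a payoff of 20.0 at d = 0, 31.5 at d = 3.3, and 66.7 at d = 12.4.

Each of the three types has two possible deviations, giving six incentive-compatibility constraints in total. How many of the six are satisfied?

Low-fitness (own payoff 20.0): to d=3.3 gives 31.5 − 8.7×3.3 = 2.79 → no gain ✓; to d=12.4 gives 66.7 − 8.7×12.4 = -41.18 → no gain ✓.
Mid-fitness (own payoff 31.5 − 7.2×3.3 = 7.74): to d=0 gives 20.0 → profitable ✗; to d=12.4 gives 66.7 − 7.2×12.4 = -22.58 → no gain ✓.
High-fitness (own payoff 66.7 − 4.0×12.4 = 17.1): to d=0 gives 20.0 → profitable ✗; to d=3.3 gives 31.5 − 4.0×3.3 = 18.3 → profitable ✗.
3 of the 6 constraints hold; not an equilibrium.

3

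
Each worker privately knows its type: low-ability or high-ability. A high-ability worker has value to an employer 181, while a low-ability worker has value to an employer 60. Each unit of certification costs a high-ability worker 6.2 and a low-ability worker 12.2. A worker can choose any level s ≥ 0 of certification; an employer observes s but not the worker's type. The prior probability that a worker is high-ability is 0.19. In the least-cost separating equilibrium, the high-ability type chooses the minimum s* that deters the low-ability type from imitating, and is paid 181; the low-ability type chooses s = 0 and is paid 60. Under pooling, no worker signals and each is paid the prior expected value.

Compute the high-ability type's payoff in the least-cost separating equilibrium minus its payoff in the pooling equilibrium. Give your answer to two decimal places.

Least-cost separating signal: s* solves 60 = 181 − 12.2·s*, so s* = (181 − 60)/12.2 ≈ 9.9180.
High-ability type's separating payoff: 181 − 6.2 × s* = 181 − 6.2 × (181 − 60)/12.2 = 181 − 750.2/12.2 ≈ 119.5082.
Pooling payoff: 0.19 × 181 + 0.81 × 60 = 82.99.
Difference: 119.5082 − 82.99 = 36.5182, i.e. 36.52 to two decimal places.
The high-ability type prefers to separate.

36.52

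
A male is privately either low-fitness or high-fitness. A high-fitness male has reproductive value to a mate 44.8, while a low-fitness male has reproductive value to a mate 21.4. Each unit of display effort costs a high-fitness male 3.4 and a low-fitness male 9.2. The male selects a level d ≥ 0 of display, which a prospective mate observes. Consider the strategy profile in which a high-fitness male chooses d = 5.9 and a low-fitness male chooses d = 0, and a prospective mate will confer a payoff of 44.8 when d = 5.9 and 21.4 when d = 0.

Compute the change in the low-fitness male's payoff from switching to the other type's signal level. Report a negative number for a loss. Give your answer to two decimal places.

-30.88

Playing d = 0 the low-fitness male receives 21.4.
Deviating to d = 5.9 brings payment 44.8 at cost 9.2 × 5.9 = 54.28, netting -9.48.
Gain from deviating: -9.48 − 21.4 = -30.88.
The gain is negative, so the low-fitness type's incentive-compatibility constraint is satisfied.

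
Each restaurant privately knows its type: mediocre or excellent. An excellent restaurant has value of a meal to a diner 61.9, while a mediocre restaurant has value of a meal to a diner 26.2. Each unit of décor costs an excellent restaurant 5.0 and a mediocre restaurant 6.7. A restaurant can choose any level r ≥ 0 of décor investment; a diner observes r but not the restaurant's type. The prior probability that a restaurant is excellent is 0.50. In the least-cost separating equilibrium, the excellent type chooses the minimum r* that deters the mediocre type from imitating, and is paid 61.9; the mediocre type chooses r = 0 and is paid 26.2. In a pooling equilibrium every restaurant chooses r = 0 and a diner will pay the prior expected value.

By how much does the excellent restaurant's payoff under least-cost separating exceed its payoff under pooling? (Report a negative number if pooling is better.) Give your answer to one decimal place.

Least-cost separating signal: r* solves 26.2 = 61.9 − 6.7·r*, so r* = (61.9 − 26.2)/6.7 ≈ 5.3284.
Excellent type's separating payoff: 61.9 − 5.0 × r* = 61.9 − 5.0 × (61.9 − 26.2)/6.7 = 61.9 − 178.5/6.7 ≈ 35.258.
Pooling payoff: 0.50 × 61.9 + 0.50 × 26.2 = 44.05.
Difference: 35.258 − 44.05 = -8.792, i.e. -8.8 to one decimal place.
The excellent type would prefer the pooling outcome.

-8.8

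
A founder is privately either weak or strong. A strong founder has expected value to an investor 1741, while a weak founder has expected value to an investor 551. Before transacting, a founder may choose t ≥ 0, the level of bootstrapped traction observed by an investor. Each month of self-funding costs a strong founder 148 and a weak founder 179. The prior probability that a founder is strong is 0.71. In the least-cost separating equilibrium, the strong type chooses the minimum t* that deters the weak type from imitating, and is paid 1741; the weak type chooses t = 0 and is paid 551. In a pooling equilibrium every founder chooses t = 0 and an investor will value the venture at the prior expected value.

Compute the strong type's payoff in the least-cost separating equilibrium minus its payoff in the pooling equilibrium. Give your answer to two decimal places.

Least-cost separating signal: t* solves 551 = 1741 − 179·t*, so t* = (1741 − 551)/179 ≈ 6.6480.
Strong type's separating payoff: 1741 − 148 × t* = 1741 − 148 × (1741 − 551)/179 = 1741 − 176120/179 ≈ 757.0894.
Pooling payoff: 0.71 × 1741 + 0.29 × 551 = 1395.9.
Difference: 757.0894 − 1395.9 = -638.8106, i.e. -638.81 to two decimal places.
The strong type would prefer the pooling outcome.

-638.81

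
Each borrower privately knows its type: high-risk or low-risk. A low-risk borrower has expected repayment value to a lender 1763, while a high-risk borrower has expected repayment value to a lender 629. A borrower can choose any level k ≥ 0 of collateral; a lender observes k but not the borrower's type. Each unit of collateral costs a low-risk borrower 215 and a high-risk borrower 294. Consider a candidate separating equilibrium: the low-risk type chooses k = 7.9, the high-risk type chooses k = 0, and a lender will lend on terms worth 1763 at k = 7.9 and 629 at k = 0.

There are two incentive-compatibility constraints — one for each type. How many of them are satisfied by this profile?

1

High-risk type: stay at 0 → 629; mimic → 1763 − 294 × 7.9 = -559.6. IC holds (629 ≥ -559.6).
Low-risk type: signal → 1763 − 215 × 7.9 = 64.5; deviate to 0 → 629. IC fails (64.5 < 629).
1 of 2 constraints hold, so this profile is not an equilibrium.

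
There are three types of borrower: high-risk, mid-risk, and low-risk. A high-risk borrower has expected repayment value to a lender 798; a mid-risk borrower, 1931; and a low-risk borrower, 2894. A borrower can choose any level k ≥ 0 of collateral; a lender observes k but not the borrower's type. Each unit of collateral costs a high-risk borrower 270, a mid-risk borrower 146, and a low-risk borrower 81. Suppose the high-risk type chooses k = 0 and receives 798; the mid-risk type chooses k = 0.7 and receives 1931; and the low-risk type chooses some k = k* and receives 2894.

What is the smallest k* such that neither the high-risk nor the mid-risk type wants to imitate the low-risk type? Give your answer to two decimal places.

High-risk type (on-path payoff 798) won't mimic when 798 ≥ 2894 − 270·k*, i.e. k* ≥ 7.76.
Mid-risk type (on-path payoff 1931 − 146×0.7 = 1828.8) won't mimic when 1828.8 ≥ 2894 − 146·k*, i.e. k* ≥ 7.30.
Both must hold, so k* = max(7.76, 7.30) = 7.76. The high-risk type's constraint binds.

7.76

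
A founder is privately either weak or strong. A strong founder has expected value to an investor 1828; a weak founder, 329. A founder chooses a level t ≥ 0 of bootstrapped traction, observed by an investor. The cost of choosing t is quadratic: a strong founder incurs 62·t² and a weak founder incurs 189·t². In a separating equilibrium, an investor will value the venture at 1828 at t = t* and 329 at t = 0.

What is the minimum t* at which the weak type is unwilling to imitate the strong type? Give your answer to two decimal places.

2.82

The weak type at t = 0 receives 329; imitating at t* yields 1828 − 189·t*².
Indifference: 329 = 1828 − 189·t*², so t*² = (1828 − 329) / 189 ≈ 7.9312.
t* = √7.9312 ≈ 2.82.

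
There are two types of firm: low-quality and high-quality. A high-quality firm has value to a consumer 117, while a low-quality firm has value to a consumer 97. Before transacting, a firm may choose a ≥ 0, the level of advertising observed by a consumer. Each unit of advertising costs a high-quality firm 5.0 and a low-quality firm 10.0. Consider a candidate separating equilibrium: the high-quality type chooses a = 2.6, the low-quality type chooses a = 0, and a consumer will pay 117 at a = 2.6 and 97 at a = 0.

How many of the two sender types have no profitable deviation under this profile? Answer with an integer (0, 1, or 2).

2

High-quality type: signal → 117 − 5.0 × 2.6 = 104; deviate to 0 → 97. IC holds (104 ≥ 97).
Low-quality type: stay at 0 → 97; mimic → 117 − 10.0 × 2.6 = 91. IC holds (97 ≥ 91).
2 of 2 constraints hold, so this is a separating equilibrium.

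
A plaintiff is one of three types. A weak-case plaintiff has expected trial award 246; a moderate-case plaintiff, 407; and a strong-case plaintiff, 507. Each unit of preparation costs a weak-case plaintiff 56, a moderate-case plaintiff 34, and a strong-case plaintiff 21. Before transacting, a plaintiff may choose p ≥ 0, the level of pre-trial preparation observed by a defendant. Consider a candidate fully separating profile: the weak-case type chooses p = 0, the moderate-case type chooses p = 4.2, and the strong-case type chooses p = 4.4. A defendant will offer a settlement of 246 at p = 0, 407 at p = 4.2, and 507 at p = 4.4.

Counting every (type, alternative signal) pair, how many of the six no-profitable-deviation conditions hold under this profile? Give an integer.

Strong-case (own payoff 507 − 21×4.4 = 414.6): to p=0 gives 246 → no gain ✓; to p=4.2 gives 407 − 21×4.2 = 318.8 → no gain ✓.
Moderate-case (own payoff 407 − 34×4.2 = 264.2): to p=0 gives 246 → no gain ✓; to p=4.4 gives 507 − 34×4.4 = 357.4 → profitable ✗.
Weak-case (own payoff 246): to p=4.2 gives 407 − 56×4.2 = 171.8 → no gain ✓; to p=4.4 gives 507 − 56×4.4 = 260.6 → profitable ✗.
4 of the 6 constraints hold; not an equilibrium.

4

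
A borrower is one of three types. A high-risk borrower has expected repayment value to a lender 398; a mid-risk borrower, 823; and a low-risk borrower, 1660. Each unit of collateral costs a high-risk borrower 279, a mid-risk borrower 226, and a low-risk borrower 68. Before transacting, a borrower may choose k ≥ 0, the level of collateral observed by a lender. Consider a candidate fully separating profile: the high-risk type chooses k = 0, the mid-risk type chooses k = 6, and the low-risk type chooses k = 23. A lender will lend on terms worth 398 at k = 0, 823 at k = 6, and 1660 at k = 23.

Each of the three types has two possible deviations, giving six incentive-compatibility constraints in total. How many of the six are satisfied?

3

Mid-risk (own payoff 823 − 226×6 = -533): to k=0 gives 398 → profitable ✗; to k=23 gives 1660 − 226×23 = -3538 → no gain ✓.
High-risk (own payoff 398): to k=6 gives 823 − 279×6 = -851 → no gain ✓; to k=23 gives 1660 − 279×23 = -4757 → no gain ✓.
Low-risk (own payoff 1660 − 68×23 = 96): to k=0 gives 398 → profitable ✗; to k=6 gives 823 − 68×6 = 415 → profitable ✗.
3 of the 6 constraints hold; not an equilibrium.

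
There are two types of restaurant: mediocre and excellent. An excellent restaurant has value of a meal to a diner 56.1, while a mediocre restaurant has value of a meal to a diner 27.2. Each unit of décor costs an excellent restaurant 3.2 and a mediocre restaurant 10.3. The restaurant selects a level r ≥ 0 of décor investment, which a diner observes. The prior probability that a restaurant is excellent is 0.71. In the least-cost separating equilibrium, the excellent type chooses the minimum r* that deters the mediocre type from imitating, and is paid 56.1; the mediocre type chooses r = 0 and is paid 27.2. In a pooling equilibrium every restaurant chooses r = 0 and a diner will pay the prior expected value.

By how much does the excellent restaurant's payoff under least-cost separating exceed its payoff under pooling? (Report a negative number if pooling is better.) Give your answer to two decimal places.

Least-cost separating signal: r* solves 27.2 = 56.1 − 10.3·r*, so r* = (56.1 − 27.2)/10.3 ≈ 2.8058.
Excellent type's separating payoff: 56.1 − 3.2 × r* = 56.1 − 3.2 × (56.1 − 27.2)/10.3 = 56.1 − 92.48/10.3 ≈ 47.1214.
Pooling payoff: 0.71 × 56.1 + 0.29 × 27.2 = 47.719.
Difference: 47.1214 − 47.719 = -0.5976, i.e. -0.60 to two decimal places.
The excellent type would prefer the pooling outcome.

-0.60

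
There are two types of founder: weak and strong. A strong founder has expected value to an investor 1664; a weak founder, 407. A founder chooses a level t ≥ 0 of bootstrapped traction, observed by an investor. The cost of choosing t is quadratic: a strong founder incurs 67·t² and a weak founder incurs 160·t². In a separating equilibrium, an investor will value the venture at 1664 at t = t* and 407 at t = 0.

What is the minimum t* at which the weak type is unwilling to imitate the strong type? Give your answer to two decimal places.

2.80

The weak type at t = 0 receives 407; imitating at t* yields 1664 − 160·t*².
Indifference: 407 = 1664 − 160·t*², so t*² = (1664 − 407) / 160 ≈ 7.8563.
t* = √7.8563 ≈ 2.80.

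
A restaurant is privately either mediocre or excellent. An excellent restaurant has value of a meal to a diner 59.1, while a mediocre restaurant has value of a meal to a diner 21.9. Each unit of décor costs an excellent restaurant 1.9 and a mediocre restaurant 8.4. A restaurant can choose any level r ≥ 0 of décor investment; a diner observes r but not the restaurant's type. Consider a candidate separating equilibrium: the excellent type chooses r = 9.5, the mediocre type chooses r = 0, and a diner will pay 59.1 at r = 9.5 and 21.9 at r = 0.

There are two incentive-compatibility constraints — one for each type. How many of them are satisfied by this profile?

Excellent type: signal → 59.1 − 1.9 × 9.5 = 41.05; deviate to 0 → 21.9. IC holds (41.05 ≥ 21.9).
Mediocre type: stay at 0 → 21.9; mimic → 59.1 − 8.4 × 9.5 = -20.7. IC holds (21.9 ≥ -20.7).
2 of 2 constraints hold, so this is a separating equilibrium.

2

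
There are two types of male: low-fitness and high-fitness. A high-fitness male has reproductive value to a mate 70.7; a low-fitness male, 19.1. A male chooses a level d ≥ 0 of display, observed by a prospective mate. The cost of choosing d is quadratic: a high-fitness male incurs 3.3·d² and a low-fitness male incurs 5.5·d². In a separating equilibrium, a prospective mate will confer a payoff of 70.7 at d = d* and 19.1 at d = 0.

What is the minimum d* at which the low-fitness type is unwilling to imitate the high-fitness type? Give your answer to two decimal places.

The low-fitness type at d = 0 receives 19.1; imitating at d* yields 70.7 − 5.5·d*².
Indifference: 19.1 = 70.7 − 5.5·d*², so d*² = (70.7 − 19.1) / 5.5 ≈ 9.3818.
d* = √9.3818 ≈ 3.06.

3.06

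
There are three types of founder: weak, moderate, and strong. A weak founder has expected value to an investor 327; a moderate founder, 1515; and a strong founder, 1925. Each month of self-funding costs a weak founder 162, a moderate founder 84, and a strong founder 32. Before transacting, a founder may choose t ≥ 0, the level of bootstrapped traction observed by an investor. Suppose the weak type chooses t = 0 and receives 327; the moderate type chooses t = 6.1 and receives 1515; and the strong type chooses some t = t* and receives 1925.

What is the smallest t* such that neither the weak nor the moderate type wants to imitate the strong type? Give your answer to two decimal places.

Weak type (on-path payoff 327) won't mimic when 327 ≥ 1925 − 162·t*, i.e. t* ≥ 9.86.
Moderate type (on-path payoff 1515 − 84×6.1 = 1002.6) won't mimic when 1002.6 ≥ 1925 − 84·t*, i.e. t* ≥ 10.98.
Both must hold, so t* = max(9.86, 10.98) = 10.98. The moderate type's constraint binds.

10.98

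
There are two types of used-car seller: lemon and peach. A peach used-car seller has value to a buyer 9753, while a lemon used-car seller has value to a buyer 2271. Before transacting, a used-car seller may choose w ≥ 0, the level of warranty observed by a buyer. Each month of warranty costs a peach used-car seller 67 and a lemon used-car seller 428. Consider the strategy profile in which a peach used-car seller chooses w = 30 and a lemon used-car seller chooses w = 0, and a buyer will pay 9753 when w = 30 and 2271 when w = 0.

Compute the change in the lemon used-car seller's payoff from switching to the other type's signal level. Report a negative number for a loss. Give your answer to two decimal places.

Playing w = 0 the lemon used-car seller receives 2271.
Deviating to w = 30 brings payment 9753 at cost 428 × 30 = 12840, netting -3087.
Gain from deviating: -3087 − 2271 = -5358.00.
The gain is negative, so the lemon type's incentive-compatibility constraint is satisfied.

-5358.00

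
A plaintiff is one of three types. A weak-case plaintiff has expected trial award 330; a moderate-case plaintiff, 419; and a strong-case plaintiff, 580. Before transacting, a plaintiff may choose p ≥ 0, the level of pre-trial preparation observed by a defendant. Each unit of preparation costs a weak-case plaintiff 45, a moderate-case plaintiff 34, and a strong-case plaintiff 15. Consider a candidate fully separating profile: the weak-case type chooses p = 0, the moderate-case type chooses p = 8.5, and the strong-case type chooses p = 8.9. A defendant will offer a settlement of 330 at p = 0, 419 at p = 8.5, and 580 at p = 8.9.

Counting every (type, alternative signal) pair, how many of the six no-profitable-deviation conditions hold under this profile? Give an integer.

Strong-case (own payoff 580 − 15×8.9 = 446.5): to p=0 gives 330 → no gain ✓; to p=8.5 gives 419 − 15×8.5 = 291.5 → no gain ✓.
Weak-case (own payoff 330): to p=8.5 gives 419 − 45×8.5 = 36.5 → no gain ✓; to p=8.9 gives 580 − 45×8.9 = 179.5 → no gain ✓.
Moderate-case (own payoff 419 − 34×8.5 = 130): to p=0 gives 330 → profitable ✗; to p=8.9 gives 580 − 34×8.9 = 277.4 → profitable ✗.
4 of the 6 constraints hold; not an equilibrium.

4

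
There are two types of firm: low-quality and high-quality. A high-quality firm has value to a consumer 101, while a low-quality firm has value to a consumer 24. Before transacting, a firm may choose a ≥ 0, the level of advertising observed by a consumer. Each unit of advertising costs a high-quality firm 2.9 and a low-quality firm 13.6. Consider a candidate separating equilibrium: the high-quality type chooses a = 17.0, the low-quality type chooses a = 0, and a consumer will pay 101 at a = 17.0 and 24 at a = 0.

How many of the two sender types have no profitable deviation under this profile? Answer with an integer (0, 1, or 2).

High-quality type: signal → 101 − 2.9 × 17.0 = 51.7; deviate to 0 → 24. IC holds (51.7 ≥ 24).
Low-quality type: stay at 0 → 24; mimic → 101 − 13.6 × 17.0 = -130.2. IC holds (24 ≥ -130.2).
2 of 2 constraints hold, so this is a separating equilibrium.

2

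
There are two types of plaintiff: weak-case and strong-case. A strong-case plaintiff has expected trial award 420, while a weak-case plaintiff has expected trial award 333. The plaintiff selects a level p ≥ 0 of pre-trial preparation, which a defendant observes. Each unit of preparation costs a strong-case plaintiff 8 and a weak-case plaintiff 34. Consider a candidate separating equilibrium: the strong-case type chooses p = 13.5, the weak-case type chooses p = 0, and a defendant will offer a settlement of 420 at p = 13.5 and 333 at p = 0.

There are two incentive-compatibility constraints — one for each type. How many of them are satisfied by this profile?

1

Weak-case type: stay at 0 → 333; mimic → 420 − 34 × 13.5 = -39. IC holds (333 ≥ -39).
Strong-case type: signal → 420 − 8 × 13.5 = 312; deviate to 0 → 333. IC fails (312 < 333).
1 of 2 constraints hold, so this profile is not an equilibrium.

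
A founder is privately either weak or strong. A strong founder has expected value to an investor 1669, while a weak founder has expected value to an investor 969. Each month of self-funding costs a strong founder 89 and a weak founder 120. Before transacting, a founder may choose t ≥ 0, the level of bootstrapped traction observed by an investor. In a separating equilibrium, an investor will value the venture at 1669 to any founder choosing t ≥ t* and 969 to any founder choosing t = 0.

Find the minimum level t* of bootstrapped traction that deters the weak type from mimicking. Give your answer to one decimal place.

5.8

A weak founder choosing t = 0 receives 969.
Imitating at t* instead would pay 1669 at cost 120·t*, netting 1669 − 120·t*.
Indifference: 969 = 1669 − 120·t*, so t* = (1669 − 969) / 120 ≈ 5.8.
This is the weak type's binding incentive-compatibility constraint; any t ≥ 5.8 sustains separation on that side.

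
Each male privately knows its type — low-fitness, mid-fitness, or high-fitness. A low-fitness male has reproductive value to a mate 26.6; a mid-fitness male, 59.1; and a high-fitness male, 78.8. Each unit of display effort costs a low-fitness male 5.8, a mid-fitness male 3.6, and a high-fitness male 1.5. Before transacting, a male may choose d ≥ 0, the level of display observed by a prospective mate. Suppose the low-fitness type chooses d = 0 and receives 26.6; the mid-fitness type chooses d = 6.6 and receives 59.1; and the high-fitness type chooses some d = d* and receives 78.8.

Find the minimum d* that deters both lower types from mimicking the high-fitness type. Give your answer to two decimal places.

Low-fitness type (on-path payoff 26.6) won't mimic when 26.6 ≥ 78.8 − 5.8·d*, i.e. d* ≥ 9.00.
Mid-fitness type (on-path payoff 59.1 − 3.6×6.6 = 35.34) won't mimic when 35.34 ≥ 78.8 − 3.6·d*, i.e. d* ≥ 12.07.
Both must hold, so d* = max(9.00, 12.07) = 12.07. The mid-fitness type's constraint binds.

12.07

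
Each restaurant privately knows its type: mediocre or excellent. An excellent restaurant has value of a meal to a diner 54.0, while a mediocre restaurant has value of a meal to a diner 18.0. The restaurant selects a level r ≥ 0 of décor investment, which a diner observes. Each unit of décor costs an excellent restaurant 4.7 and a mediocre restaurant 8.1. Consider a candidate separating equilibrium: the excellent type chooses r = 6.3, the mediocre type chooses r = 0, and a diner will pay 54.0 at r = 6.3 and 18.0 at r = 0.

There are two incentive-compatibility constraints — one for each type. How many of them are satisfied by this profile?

2

Mediocre type: stay at 0 → 18.0; mimic → 54.0 − 8.1 × 6.3 = 2.97. IC holds (18.0 ≥ 2.97).
Excellent type: signal → 54.0 − 4.7 × 6.3 = 24.39; deviate to 0 → 18.0. IC holds (24.39 ≥ 18.0).
2 of 2 constraints hold, so this is a separating equilibrium.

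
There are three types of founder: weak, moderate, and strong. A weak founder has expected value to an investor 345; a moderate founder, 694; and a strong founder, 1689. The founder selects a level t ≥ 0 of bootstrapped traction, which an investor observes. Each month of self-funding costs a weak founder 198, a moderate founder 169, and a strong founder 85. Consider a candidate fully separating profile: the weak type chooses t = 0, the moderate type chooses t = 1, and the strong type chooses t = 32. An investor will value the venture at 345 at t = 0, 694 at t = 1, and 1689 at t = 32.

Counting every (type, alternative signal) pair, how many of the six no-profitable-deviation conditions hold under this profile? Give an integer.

Moderate (own payoff 694 − 169×1 = 525): to t=0 gives 345 → no gain ✓; to t=32 gives 1689 − 169×32 = -3719 → no gain ✓.
Strong (own payoff 1689 − 85×32 = -1031): to t=0 gives 345 → profitable ✗; to t=1 gives 694 − 85×1 = 609 → profitable ✗.
Weak (own payoff 345): to t=1 gives 694 − 198×1 = 496 → profitable ✗; to t=32 gives 1689 − 198×32 = -4647 → no gain ✓.
3 of the 6 constraints hold; not an equilibrium.

3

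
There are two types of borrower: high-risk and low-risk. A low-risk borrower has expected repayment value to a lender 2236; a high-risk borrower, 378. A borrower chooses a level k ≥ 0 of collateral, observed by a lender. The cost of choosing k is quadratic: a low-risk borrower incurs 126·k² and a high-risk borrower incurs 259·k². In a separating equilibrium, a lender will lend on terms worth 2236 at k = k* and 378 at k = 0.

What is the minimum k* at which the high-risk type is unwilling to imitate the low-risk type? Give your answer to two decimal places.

The high-risk type at k = 0 receives 378; imitating at k* yields 2236 − 259·k*².
Indifference: 378 = 2236 − 259·k*², so k*² = (2236 − 378) / 259 ≈ 7.1737.
k* = √7.1737 ≈ 2.68.

2.68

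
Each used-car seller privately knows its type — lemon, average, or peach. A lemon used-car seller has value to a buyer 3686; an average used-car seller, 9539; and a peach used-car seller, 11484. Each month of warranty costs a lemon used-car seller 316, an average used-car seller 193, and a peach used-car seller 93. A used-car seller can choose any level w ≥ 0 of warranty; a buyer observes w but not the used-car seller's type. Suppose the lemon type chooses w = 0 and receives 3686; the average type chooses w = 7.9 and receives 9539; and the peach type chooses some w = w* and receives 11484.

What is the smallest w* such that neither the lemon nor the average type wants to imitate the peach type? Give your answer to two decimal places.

Average type (on-path payoff 9539 − 193×7.9 = 8014.3) won't mimic when 8014.3 ≥ 11484 − 193·w*, i.e. w* ≥ 17.98.
Lemon type (on-path payoff 3686) won't mimic when 3686 ≥ 11484 − 316·w*, i.e. w* ≥ 24.68.
Both must hold, so w* = max(24.68, 17.98) = 24.68. The lemon type's constraint binds.

24.68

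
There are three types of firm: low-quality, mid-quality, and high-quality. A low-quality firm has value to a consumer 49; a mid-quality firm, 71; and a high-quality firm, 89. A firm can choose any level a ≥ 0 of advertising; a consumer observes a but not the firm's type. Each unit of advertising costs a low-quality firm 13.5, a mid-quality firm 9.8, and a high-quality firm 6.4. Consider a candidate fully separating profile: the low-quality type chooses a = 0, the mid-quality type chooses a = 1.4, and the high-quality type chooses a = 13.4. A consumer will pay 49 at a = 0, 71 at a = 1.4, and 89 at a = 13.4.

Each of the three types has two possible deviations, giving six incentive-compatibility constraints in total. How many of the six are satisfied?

3

High-quality (own payoff 89 − 6.4×13.4 = 3.24): to a=0 gives 49 → profitable ✗; to a=1.4 gives 71 − 6.4×1.4 = 62.04 → profitable ✗.
Mid-quality (own payoff 71 − 9.8×1.4 = 57.28): to a=0 gives 49 → no gain ✓; to a=13.4 gives 89 − 9.8×13.4 = -42.32 → no gain ✓.
Low-quality (own payoff 49): to a=1.4 gives 71 − 13.5×1.4 = 52.1 → profitable ✗; to a=13.4 gives 89 − 13.5×13.4 = -91.9 → no gain ✓.
3 of the 6 constraints hold; not an equilibrium.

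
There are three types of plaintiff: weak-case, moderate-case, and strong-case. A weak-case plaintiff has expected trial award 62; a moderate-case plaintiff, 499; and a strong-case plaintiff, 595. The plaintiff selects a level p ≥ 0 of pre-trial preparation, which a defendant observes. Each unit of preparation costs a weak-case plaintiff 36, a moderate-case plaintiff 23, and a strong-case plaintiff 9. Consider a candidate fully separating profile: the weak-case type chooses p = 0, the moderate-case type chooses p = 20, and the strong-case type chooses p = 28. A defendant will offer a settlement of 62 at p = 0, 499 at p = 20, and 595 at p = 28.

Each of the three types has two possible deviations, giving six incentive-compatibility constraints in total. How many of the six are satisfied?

Strong-case (own payoff 595 − 9×28 = 343): to p=0 gives 62 → no gain ✓; to p=20 gives 499 − 9×20 = 319 → no gain ✓.
Moderate-case (own payoff 499 − 23×20 = 39): to p=0 gives 62 → profitable ✗; to p=28 gives 595 − 23×28 = -49 → no gain ✓.
Weak-case (own payoff 62): to p=20 gives 499 − 36×20 = -221 → no gain ✓; to p=28 gives 595 − 36×28 = -413 → no gain ✓.
5 of the 6 constraints hold; not an equilibrium.

5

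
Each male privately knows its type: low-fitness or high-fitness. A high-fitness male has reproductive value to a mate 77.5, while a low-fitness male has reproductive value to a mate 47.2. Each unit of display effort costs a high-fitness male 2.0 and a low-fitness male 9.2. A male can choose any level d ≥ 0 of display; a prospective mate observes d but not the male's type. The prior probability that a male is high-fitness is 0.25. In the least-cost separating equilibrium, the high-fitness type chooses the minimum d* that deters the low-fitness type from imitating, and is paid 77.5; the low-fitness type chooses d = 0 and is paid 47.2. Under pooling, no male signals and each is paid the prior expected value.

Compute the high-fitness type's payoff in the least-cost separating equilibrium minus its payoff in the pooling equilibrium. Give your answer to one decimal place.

16.1

Least-cost separating signal: d* solves 47.2 = 77.5 − 9.2·d*, so d* = (77.5 − 47.2)/9.2 ≈ 3.2935.
High-fitness type's separating payoff: 77.5 − 2.0 × d* = 77.5 − 2.0 × (77.5 − 47.2)/9.2 = 77.5 − 60.6/9.2 ≈ 70.913.
Pooling payoff: 0.25 × 77.5 + 0.75 × 47.2 = 54.775.
Difference: 70.913 − 54.775 = 16.138, i.e. 16.1 to one decimal place.
The high-fitness type prefers to separate.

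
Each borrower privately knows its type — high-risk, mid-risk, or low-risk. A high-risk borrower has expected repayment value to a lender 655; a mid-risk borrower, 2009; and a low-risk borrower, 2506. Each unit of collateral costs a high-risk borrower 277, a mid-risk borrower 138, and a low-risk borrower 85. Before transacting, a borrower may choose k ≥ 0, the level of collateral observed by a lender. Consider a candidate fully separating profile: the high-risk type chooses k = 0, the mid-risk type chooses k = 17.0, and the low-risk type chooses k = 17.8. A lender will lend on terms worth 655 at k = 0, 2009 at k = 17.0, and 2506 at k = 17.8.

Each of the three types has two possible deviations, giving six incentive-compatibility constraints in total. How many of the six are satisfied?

Low-risk (own payoff 2506 − 85×17.8 = 993): to k=0 gives 655 → no gain ✓; to k=17.0 gives 2009 − 85×17.0 = 564 → no gain ✓.
Mid-risk (own payoff 2009 − 138×17.0 = -337): to k=0 gives 655 → profitable ✗; to k=17.8 gives 2506 − 138×17.8 = 49.6 → profitable ✗.
High-risk (own payoff 655): to k=17.0 gives 2009 − 277×17.0 = -2700 → no gain ✓; to k=17.8 gives 2506 − 277×17.8 = -2424.6 → no gain ✓.
4 of the 6 constraints hold; not an equilibrium.

4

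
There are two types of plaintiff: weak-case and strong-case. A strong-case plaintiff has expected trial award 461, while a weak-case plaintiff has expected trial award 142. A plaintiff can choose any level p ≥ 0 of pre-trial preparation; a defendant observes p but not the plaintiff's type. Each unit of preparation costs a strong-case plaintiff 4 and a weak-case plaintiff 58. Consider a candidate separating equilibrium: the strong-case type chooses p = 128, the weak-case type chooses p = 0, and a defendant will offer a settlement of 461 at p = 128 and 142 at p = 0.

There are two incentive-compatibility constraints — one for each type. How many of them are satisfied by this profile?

1

Weak-case type: stay at 0 → 142; mimic → 461 − 58 × 128 = -6963. IC holds (142 ≥ -6963).
Strong-case type: signal → 461 − 4 × 128 = -51; deviate to 0 → 142. IC fails (-51 < 142).
1 of 2 constraints hold, so this profile is not an equilibrium.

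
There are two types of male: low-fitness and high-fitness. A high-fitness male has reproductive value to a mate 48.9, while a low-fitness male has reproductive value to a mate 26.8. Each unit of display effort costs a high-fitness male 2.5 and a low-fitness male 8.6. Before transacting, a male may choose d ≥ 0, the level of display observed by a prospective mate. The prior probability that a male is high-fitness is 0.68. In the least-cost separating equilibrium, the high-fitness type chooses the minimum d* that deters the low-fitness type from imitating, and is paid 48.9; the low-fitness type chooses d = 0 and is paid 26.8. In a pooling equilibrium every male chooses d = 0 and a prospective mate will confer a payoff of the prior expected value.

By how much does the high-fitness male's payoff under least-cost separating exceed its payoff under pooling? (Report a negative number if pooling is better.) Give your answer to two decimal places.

Least-cost separating signal: d* solves 26.8 = 48.9 − 8.6·d*, so d* = (48.9 − 26.8)/8.6 ≈ 2.5698.
High-fitness type's separating payoff: 48.9 − 2.5 × d* = 48.9 − 2.5 × (48.9 − 26.8)/8.6 = 48.9 − 55.25/8.6 ≈ 42.4756.
Pooling payoff: 0.68 × 48.9 + 0.32 × 26.8 = 41.828.
Difference: 42.4756 − 41.828 = 0.6476, i.e. 0.65 to two decimal places.
The high-fitness type prefers to separate.

0.65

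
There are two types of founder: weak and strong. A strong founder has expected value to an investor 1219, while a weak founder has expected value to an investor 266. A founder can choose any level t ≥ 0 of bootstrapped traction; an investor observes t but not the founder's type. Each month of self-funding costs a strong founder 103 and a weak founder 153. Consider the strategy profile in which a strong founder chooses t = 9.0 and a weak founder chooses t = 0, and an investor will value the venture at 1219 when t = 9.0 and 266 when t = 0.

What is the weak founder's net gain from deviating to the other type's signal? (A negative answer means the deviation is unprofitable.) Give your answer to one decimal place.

Playing t = 0 the weak founder receives 266.
Deviating to t = 9.0 brings payment 1219 at cost 153 × 9.0 = 1377, netting -158.
Gain from deviating: -158 − 266 = -424.0.
The gain is negative, so the weak type's incentive-compatibility constraint is satisfied.

-424.0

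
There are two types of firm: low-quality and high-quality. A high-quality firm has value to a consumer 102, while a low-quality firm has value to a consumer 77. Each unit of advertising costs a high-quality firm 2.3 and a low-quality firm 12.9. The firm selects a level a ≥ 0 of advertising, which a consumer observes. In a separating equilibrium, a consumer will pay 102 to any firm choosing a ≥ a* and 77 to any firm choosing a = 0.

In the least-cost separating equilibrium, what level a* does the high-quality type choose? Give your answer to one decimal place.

1.9

A low-quality firm choosing a = 0 receives 77.
Imitating at a* instead would pay 102 at cost 12.9·a*, netting 102 − 12.9·a*.
Indifference: 77 = 102 − 12.9·a*, so a* = (102 − 77) / 12.9 ≈ 1.9.
At a* the low-quality type's incentive constraint just binds; the high-quality type strictly prefers a* since its per-unit cost is lower.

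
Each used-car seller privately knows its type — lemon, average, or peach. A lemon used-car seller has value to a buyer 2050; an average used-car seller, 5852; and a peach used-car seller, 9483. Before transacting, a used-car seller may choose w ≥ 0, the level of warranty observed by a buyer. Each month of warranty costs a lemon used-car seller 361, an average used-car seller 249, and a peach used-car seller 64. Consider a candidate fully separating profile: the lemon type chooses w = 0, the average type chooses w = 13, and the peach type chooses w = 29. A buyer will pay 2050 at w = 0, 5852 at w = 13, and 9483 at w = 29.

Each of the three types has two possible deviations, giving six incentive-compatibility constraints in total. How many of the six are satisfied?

Peach (own payoff 9483 − 64×29 = 7627): to w=0 gives 2050 → no gain ✓; to w=13 gives 5852 − 64×13 = 5020 → no gain ✓.
Lemon (own payoff 2050): to w=13 gives 5852 − 361×13 = 1159 → no gain ✓; to w=29 gives 9483 − 361×29 = -986 → no gain ✓.
Average (own payoff 5852 − 249×13 = 2615): to w=0 gives 2050 → no gain ✓; to w=29 gives 9483 − 249×29 = 2262 → no gain ✓.
6 of the 6 constraints hold; this profile is a separating equilibrium.

6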